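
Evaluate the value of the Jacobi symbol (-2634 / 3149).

1

(-2634 / 3149)
  = (2634 / 3149)    [3149 ≡ 1 mod 4 ⇒ (-1 / 3149) = +1]
  = -(1317 / 3149)    [3149 ≡ 5 mod 8 ⇒ (2 / 3149) = -1]
  = -(3149 / 1317)    [QR: 1317 ≡ 1 mod 4, sign kept]
  = -(515 / 1317)    [3149 ≡ 515 mod 1317]
  = -(1317 / 515)    [QR: 1317 ≡ 1 mod 4, sign kept]
  = -(287 / 515)    [1317 ≡ 287 mod 515]
  = (515 / 287)    [QR: both ≡ 3 mod 4, sign flips]
  = (228 / 287)    [515 ≡ 228 mod 287]
  = (57 / 287)    [287 ≡ 7 mod 8 ⇒ (2 / 287)^2 = +1]
  = (287 / 57)    [QR: 57 ≡ 1 mod 4, sign kept]
  = (2 / 57)    [287 ≡ 2 mod 57]
  = (1 / 57)    [57 ≡ 1 mod 8 ⇒ (2 / 57) = +1]
  = 1    [(1 / 57) = 1]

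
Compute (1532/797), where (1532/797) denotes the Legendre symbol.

1

Reduce the numerator: 1532 ≡ 735 (mod 797), so (1532/797) = (735/797).
797 ≡ 1 (mod 4), so quadratic reciprocity gives (735/797) = (797/735). Reduce: 797 ≡ 62 (mod 735). Now have (62/735).
Factor out 2: 62 = 2·31. Since 735 ≡ 7 (mod 8), (2/735) = +1. Now have (31/735).
Both 31 ≡ 3 and 735 ≡ 3 (mod 4), so reciprocity gives (31/735) = -(735/31). Reduce: 735 ≡ 22 (mod 31). Now have -(22/31).
Factor out 2: 22 = 2·11. Since 31 ≡ 7 (mod 8), (2/31) = +1. Now have -(11/31).
Both 11 ≡ 3 and 31 ≡ 3 (mod 4), so reciprocity gives (11/31) = -(31/11). Reduce: 31 ≡ 9 (mod 11). Now have (9/11).
9 ≡ 1 (mod 4), so quadratic reciprocity gives (9/11) = (11/9). Reduce: 11 ≡ 2 (mod 9). Now have (2/9).
Factor out 2: 2 = 2. Since 9 ≡ 1 (mod 8), (2/9) = +1. Now have (1/9).
(1/9) = 1. Collecting the sign factors: 1.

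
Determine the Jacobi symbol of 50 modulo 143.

1

Factor out 2: 50 = 2·25. Since 143 ≡ 7 (mod 8), (2 / 143) = +1. Now have (25 / 143).
25 ≡ 1 (mod 4), so quadratic reciprocity gives (25 / 143) = (143 / 25). Reduce: 143 ≡ 18 (mod 25). Now have (18 / 25).
Factor out 2: 18 = 2·9. Since 25 ≡ 1 (mod 8), (2 / 25) = +1. Now have (9 / 25).
9 ≡ 1 (mod 4), so quadratic reciprocity gives (9 / 25) = (25 / 9). Reduce: 25 ≡ 7 (mod 9). Now have (7 / 9).
9 ≡ 1 (mod 4), so quadratic reciprocity gives (7 / 9) = (9 / 7). Reduce: 9 ≡ 2 (mod 7). Now have (2 / 7).
Factor out 2: 2 = 2. Since 7 ≡ 7 (mod 8), (2 / 7) = +1. Now have (1 / 7).
(1 / 7) = 1. Collecting the sign factors: 1.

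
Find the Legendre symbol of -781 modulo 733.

1

(-781|733)
  = (685|733)    [-781 ≡ 685 mod 733]
  = (733|685)    [QR: 685 ≡ 1 mod 4, sign kept]
  = (48|685)    [733 ≡ 48 mod 685]
  = (3|685)    [685 ≡ 5 mod 8 ⇒ (2|685)^4 = +1]
  = (685|3)    [QR: 685 ≡ 1 mod 4, sign kept]
  = (1|3)    [685 ≡ 1 mod 3]
  = 1    [(1|3) = 1]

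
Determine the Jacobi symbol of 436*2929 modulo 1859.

-1

By multiplicativity, (436·2929/1859) = (436/1859)·(2929/1859).
First factor (436/1859):
Factor out 2: 436 = 2^2·109. Since 1859 ≡ 3 (mod 8), (2/1859) = -1, and (2/1859)^2 = +1. Now have (109/1859).
109 ≡ 1 (mod 4), so quadratic reciprocity gives (109/1859) = (1859/109). Reduce: 1859 ≡ 6 (mod 109). Now have (6/109).
Factor out 2: 6 = 2·3. Since 109 ≡ 5 (mod 8), (2/109) = -1. Now have -(3/109).
109 ≡ 1 (mod 4), so quadratic reciprocity gives (3/109) = (109/3). Reduce: 109 ≡ 1 (mod 3). Now have -(1/3).
(1/3) = 1. Collecting the sign factors: -1.
Second factor (2929/1859):
Reduce the numerator: 2929 ≡ 1070 (mod 1859), so (2929/1859) = (1070/1859).
Factor out 2: 1070 = 2·535. Since 1859 ≡ 3 (mod 8), (2/1859) = -1. Now have -(535/1859).
Both 535 ≡ 3 and 1859 ≡ 3 (mod 4), so reciprocity gives (535/1859) = -(1859/535). Reduce: 1859 ≡ 254 (mod 535). Now have (254/535).
Factor out 2: 254 = 2·127. Since 535 ≡ 7 (mod 8), (2/535) = +1. Now have (127/535).
Both 127 ≡ 3 and 535 ≡ 3 (mod 4), so reciprocity gives (127/535) = -(535/127). Reduce: 535 ≡ 27 (mod 127). Now have -(27/127).
Both 27 ≡ 3 and 127 ≡ 3 (mod 4), so reciprocity gives (27/127) = -(127/27). Reduce: 127 ≡ 19 (mod 27). Now have (19/27).
Both 19 ≡ 3 and 27 ≡ 3 (mod 4), so reciprocity gives (19/27) = -(27/19). Reduce: 27 ≡ 8 (mod 19). Now have -(8/19).
Factor out 2: 8 = 2^3. Since 19 ≡ 3 (mod 8), (2/19) = -1, and (2/19)^3 = -1. Now have (1/19).
(1/19) = 1. Collecting the sign factors: 1.
Product: (-1)·(1) = -1.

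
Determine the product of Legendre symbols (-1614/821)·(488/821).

1

By multiplicativity, (-1614·488/821) = (-1614/821)·(488/821).
First factor (-1614/821):
(-1614/821)
  = (28/821)    [-1614 ≡ 28 mod 821]
  = (7/821)    [821 ≡ 5 mod 8 ⇒ (2/821)^2 = +1]
  = (821/7)    [QR: 821 ≡ 1 mod 4, sign kept]
  = (2/7)    [821 ≡ 2 mod 7]
  = (1/7)    [7 ≡ 7 mod 8 ⇒ (2/7) = +1]
  = 1    [(1/7) = 1]
Second factor (488/821):
(488/821)
  = -(61/821)    [821 ≡ 5 mod 8 ⇒ (2/821)^3 = -1]
  = -(821/61)    [QR: 61 ≡ 1 mod 4, sign kept]
  = -(28/61)    [821 ≡ 28 mod 61]
  = -(7/61)    [61 ≡ 5 mod 8 ⇒ (2/61)^2 = +1]
  = -(61/7)    [QR: 61 ≡ 1 mod 4, sign kept]
  = -(5/7)    [61 ≡ 5 mod 7]
  = -(7/5)    [QR: 5 ≡ 1 mod 4, sign kept]
  = -(2/5)    [7 ≡ 2 mod 5]
  = (1/5)    [5 ≡ 5 mod 8 ⇒ (2/5) = -1]
  = 1    [(1/5) = 1]
Product: (1)·(1) = 1.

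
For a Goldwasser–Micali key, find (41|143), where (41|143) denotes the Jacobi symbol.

41 ≡ 1 (mod 4), so quadratic reciprocity gives (41|143) = (143|41). Reduce: 143 ≡ 20 (mod 41). Now have (20|41).
Factor out 2: 20 = 2^2·5. Since 41 ≡ 1 (mod 8), (2|41) = +1, and (2|41)^2 = +1. Now have (5|41).
5 ≡ 1 (mod 4), so quadratic reciprocity gives (5|41) = (41|5). Reduce: 41 ≡ 1 (mod 5). Now have (1|5).
(1|5) = 1. Collecting the sign factors: 1.

1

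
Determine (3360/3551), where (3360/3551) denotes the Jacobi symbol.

-1

Factor out 2: 3360 = 2^5·105. Since 3551 ≡ 7 (mod 8), (2/3551) = +1, and (2/3551)^5 = +1. Now have (105/3551).
105 ≡ 1 (mod 4), so quadratic reciprocity gives (105/3551) = (3551/105). Reduce: 3551 ≡ 86 (mod 105). Now have (86/105).
Factor out 2: 86 = 2·43. Since 105 ≡ 1 (mod 8), (2/105) = +1. Now have (43/105).
105 ≡ 1 (mod 4), so quadratic reciprocity gives (43/105) = (105/43). Reduce: 105 ≡ 19 (mod 43). Now have (19/43).
Both 19 ≡ 3 and 43 ≡ 3 (mod 4), so reciprocity gives (19/43) = -(43/19). Reduce: 43 ≡ 5 (mod 19). Now have -(5/19).
5 ≡ 1 (mod 4), so quadratic reciprocity gives (5/19) = (19/5). Reduce: 19 ≡ 4 (mod 5). Now have -(4/5).
Factor out 2: 4 = 2^2. Since 5 ≡ 5 (mod 8), (2/5) = -1, and (2/5)^2 = +1. Now have -(1/5).
(1/5) = 1. Collecting the sign factors: -1.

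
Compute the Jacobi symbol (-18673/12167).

1

(-18673/12167)
  = (5661/12167)    [-18673 ≡ 5661 mod 12167]
  = (12167/5661)    [QR: 5661 ≡ 1 mod 4, sign kept]
  = (845/5661)    [12167 ≡ 845 mod 5661]
  = (5661/845)    [QR: 845 ≡ 1 mod 4, sign kept]
  = (591/845)    [5661 ≡ 591 mod 845]
  = (845/591)    [QR: 845 ≡ 1 mod 4, sign kept]
  = (254/591)    [845 ≡ 254 mod 591]
  = (127/591)    [591 ≡ 7 mod 8 ⇒ (2/591) = +1]
  = -(591/127)    [QR: both ≡ 3 mod 4, sign flips]
  = -(83/127)    [591 ≡ 83 mod 127]
  = (127/83)    [QR: both ≡ 3 mod 4, sign flips]
  = (44/83)    [127 ≡ 44 mod 83]
  = (11/83)    [83 ≡ 3 mod 8 ⇒ (2/83)^2 = +1]
  = -(83/11)    [QR: both ≡ 3 mod 4, sign flips]
  = -(6/11)    [83 ≡ 6 mod 11]
  = (3/11)    [11 ≡ 3 mod 8 ⇒ (2/11) = -1]
  = -(11/3)    [QR: both ≡ 3 mod 4, sign flips]
  = -(2/3)    [11 ≡ 2 mod 3]
  = (1/3)    [3 ≡ 3 mod 8 ⇒ (2/3) = -1]
  = 1    [(1/3) = 1]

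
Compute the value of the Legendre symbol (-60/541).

1

Reduce the numerator: -60 ≡ 481 (mod 541), so (-60/541) = (481/541).
481 ≡ 1 (mod 4), so quadratic reciprocity gives (481/541) = (541/481). Reduce: 541 ≡ 60 (mod 481). Now have (60/481).
Factor out 2: 60 = 2^2·15. Since 481 ≡ 1 (mod 8), (2/481) = +1, and (2/481)^2 = +1. Now have (15/481).
481 ≡ 1 (mod 4), so quadratic reciprocity gives (15/481) = (481/15). Reduce: 481 ≡ 1 (mod 15). Now have (1/15).
(1/15) = 1. Collecting the sign factors: 1.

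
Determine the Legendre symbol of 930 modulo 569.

1

Reduce the numerator: 930 ≡ 361 (mod 569), so (930/569) = (361/569).
361 ≡ 1 (mod 4), so quadratic reciprocity gives (361/569) = (569/361). Reduce: 569 ≡ 208 (mod 361). Now have (208/361).
Factor out 2: 208 = 2^4·13. Since 361 ≡ 1 (mod 8), (2/361) = +1, and (2/361)^4 = +1. Now have (13/361).
13 ≡ 1 (mod 4), so quadratic reciprocity gives (13/361) = (361/13). Reduce: 361 ≡ 10 (mod 13). Now have (10/13).
Factor out 2: 10 = 2·5. Since 13 ≡ 5 (mod 8), (2/13) = -1. Now have -(5/13).
5 ≡ 1 (mod 4), so quadratic reciprocity gives (5/13) = (13/5). Reduce: 13 ≡ 3 (mod 5). Now have -(3/5).
5 ≡ 1 (mod 4), so quadratic reciprocity gives (3/5) = (5/3). Reduce: 5 ≡ 2 (mod 3). Now have -(2/3).
Factor out 2: 2 = 2. Since 3 ≡ 3 (mod 8), (2/3) = -1. Now have (1/3).
(1/3) = 1. Collecting the sign factors: 1.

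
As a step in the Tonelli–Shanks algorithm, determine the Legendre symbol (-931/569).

(-931/569)
  = (207/569)    [-931 ≡ 207 mod 569]
  = (569/207)    [QR: 569 ≡ 1 mod 4, sign kept]
  = (155/207)    [569 ≡ 155 mod 207]
  = -(207/155)    [QR: both ≡ 3 mod 4, sign flips]
  = -(52/155)    [207 ≡ 52 mod 155]
  = -(13/155)    [155 ≡ 3 mod 8 ⇒ (2/155)^2 = +1]
  = -(155/13)    [QR: 13 ≡ 1 mod 4, sign kept]
  = -(12/13)    [155 ≡ 12 mod 13]
  = -(3/13)    [13 ≡ 5 mod 8 ⇒ (2/13)^2 = +1]
  = -(13/3)    [QR: 13 ≡ 1 mod 4, sign kept]
  = -(1/3)    [13 ≡ 1 mod 3]
  = -1    [(1/3) = 1]

-1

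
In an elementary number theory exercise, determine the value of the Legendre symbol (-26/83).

-1

Pull out -1: (-26/83) = (-1/83)·(26/83). Since 83 ≡ 3 (mod 4), (-1/83) = -1. Now have -(26/83).
Factor out 2: 26 = 2·13. Since 83 ≡ 3 (mod 8), (2/83) = -1. Now have (13/83).
13 ≡ 1 (mod 4), so quadratic reciprocity gives (13/83) = (83/13). Reduce: 83 ≡ 5 (mod 13). Now have (5/13).
5 ≡ 1 (mod 4), so quadratic reciprocity gives (5/13) = (13/5). Reduce: 13 ≡ 3 (mod 5). Now have (3/5).
5 ≡ 1 (mod 4), so quadratic reciprocity gives (3/5) = (5/3). Reduce: 5 ≡ 2 (mod 3). Now have (2/3).
Factor out 2: 2 = 2. Since 3 ≡ 3 (mod 8), (2/3) = -1. Now have -(1/3).
(1/3) = 1. Collecting the sign factors: -1.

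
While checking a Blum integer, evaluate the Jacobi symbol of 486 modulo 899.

-1

Factor out 2: 486 = 2·243. Since 899 ≡ 3 (mod 8), (2/899) = -1. Now have -(243/899).
Both 243 ≡ 3 and 899 ≡ 3 (mod 4), so reciprocity gives (243/899) = -(899/243). Reduce: 899 ≡ 170 (mod 243). Now have (170/243).
Factor out 2: 170 = 2·85. Since 243 ≡ 3 (mod 8), (2/243) = -1. Now have -(85/243).
85 ≡ 1 (mod 4), so quadratic reciprocity gives (85/243) = (243/85). Reduce: 243 ≡ 73 (mod 85). Now have -(73/85).
73 ≡ 1 (mod 4), so quadratic reciprocity gives (73/85) = (85/73). Reduce: 85 ≡ 12 (mod 73). Now have -(12/73).
Factor out 2: 12 = 2^2·3. Since 73 ≡ 1 (mod 8), (2/73) = +1, and (2/73)^2 = +1. Now have -(3/73).
73 ≡ 1 (mod 4), so quadratic reciprocity gives (3/73) = (73/3). Reduce: 73 ≡ 1 (mod 3). Now have -(1/3).
(1/3) = 1. Collecting the sign factors: -1.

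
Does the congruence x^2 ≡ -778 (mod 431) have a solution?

no

Reduce the numerator: -778 ≡ 84 (mod 431), so (-778/431) = (84/431).
Factor out 2: 84 = 2^2·21. Since 431 ≡ 7 (mod 8), (2/431) = +1, and (2/431)^2 = +1. Now have (21/431).
21 ≡ 1 (mod 4), so quadratic reciprocity gives (21/431) = (431/21). Reduce: 431 ≡ 11 (mod 21). Now have (11/21).
21 ≡ 1 (mod 4), so quadratic reciprocity gives (11/21) = (21/11). Reduce: 21 ≡ 10 (mod 11). Now have (10/11).
Factor out 2: 10 = 2·5. Since 11 ≡ 3 (mod 8), (2/11) = -1. Now have -(5/11).
5 ≡ 1 (mod 4), so quadratic reciprocity gives (5/11) = (11/5). Reduce: 11 ≡ 1 (mod 5). Now have -(1/5).
(1/5) = 1. Collecting the sign factors: -1.
The Legendre symbol is -1, so x^2 ≡ -778 (mod 431) has no solution.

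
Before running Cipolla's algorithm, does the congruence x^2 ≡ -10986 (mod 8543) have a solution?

yes

Reduce the numerator: -10986 ≡ 6100 (mod 8543), so (-10986/8543) = (6100/8543).
Factor out 2: 6100 = 2^2·1525. Since 8543 ≡ 7 (mod 8), (2/8543) = +1, and (2/8543)^2 = +1. Now have (1525/8543).
1525 ≡ 1 (mod 4), so quadratic reciprocity gives (1525/8543) = (8543/1525). Reduce: 8543 ≡ 918 (mod 1525). Now have (918/1525).
Factor out 2: 918 = 2·459. Since 1525 ≡ 5 (mod 8), (2/1525) = -1. Now have -(459/1525).
1525 ≡ 1 (mod 4), so quadratic reciprocity gives (459/1525) = (1525/459). Reduce: 1525 ≡ 148 (mod 459). Now have -(148/459).
Factor out 2: 148 = 2^2·37. Since 459 ≡ 3 (mod 8), (2/459) = -1, and (2/459)^2 = +1. Now have -(37/459).
37 ≡ 1 (mod 4), so quadratic reciprocity gives (37/459) = (459/37). Reduce: 459 ≡ 15 (mod 37). Now have -(15/37).
37 ≡ 1 (mod 4), so quadratic reciprocity gives (15/37) = (37/15). Reduce: 37 ≡ 7 (mod 15). Now have -(7/15).
Both 7 ≡ 3 and 15 ≡ 3 (mod 4), so reciprocity gives (7/15) = -(15/7). Reduce: 15 ≡ 1 (mod 7). Now have (1/7).
(1/7) = 1. Collecting the sign factors: 1.
The Legendre symbol is 1, so x^2 ≡ -10986 (mod 8543) has solution.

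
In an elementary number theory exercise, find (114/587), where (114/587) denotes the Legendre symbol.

1

Factor out 2: 114 = 2·57. Since 587 ≡ 3 (mod 8), (2/587) = -1. Now have -(57/587).
57 ≡ 1 (mod 4), so quadratic reciprocity gives (57/587) = (587/57). Reduce: 587 ≡ 17 (mod 57). Now have -(17/57).
17 ≡ 1 (mod 4), so quadratic reciprocity gives (17/57) = (57/17). Reduce: 57 ≡ 6 (mod 17). Now have -(6/17).
Factor out 2: 6 = 2·3. Since 17 ≡ 1 (mod 8), (2/17) = +1. Now have -(3/17).
17 ≡ 1 (mod 4), so quadratic reciprocity gives (3/17) = (17/3). Reduce: 17 ≡ 2 (mod 3). Now have -(2/3).
Factor out 2: 2 = 2. Since 3 ≡ 3 (mod 8), (2/3) = -1. Now have (1/3).
(1/3) = 1. Collecting the sign factors: 1.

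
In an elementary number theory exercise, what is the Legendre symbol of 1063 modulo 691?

1

(1063 / 691)
  = (372 / 691)    [1063 ≡ 372 mod 691]
  = (93 / 691)    [691 ≡ 3 mod 8 ⇒ (2 / 691)^2 = +1]
  = (691 / 93)    [QR: 93 ≡ 1 mod 4, sign kept]
  = (40 / 93)    [691 ≡ 40 mod 93]
  = -(5 / 93)    [93 ≡ 5 mod 8 ⇒ (2 / 93)^3 = -1]
  = -(93 / 5)    [QR: 5 ≡ 1 mod 4, sign kept]
  = -(3 / 5)    [93 ≡ 3 mod 5]
  = -(5 / 3)    [QR: 5 ≡ 1 mod 4, sign kept]
  = -(2 / 3)    [5 ≡ 2 mod 3]
  = (1 / 3)    [3 ≡ 3 mod 8 ⇒ (2 / 3) = -1]
  = 1    [(1 / 3) = 1]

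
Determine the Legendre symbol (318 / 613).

1

(318 / 613)
  = -(159 / 613)    [613 ≡ 5 mod 8 ⇒ (2 / 613) = -1]
  = -(613 / 159)    [QR: 613 ≡ 1 mod 4, sign kept]
  = -(136 / 159)    [613 ≡ 136 mod 159]
  = -(17 / 159)    [159 ≡ 7 mod 8 ⇒ (2 / 159)^3 = +1]
  = -(159 / 17)    [QR: 17 ≡ 1 mod 4, sign kept]
  = -(6 / 17)    [159 ≡ 6 mod 17]
  = -(3 / 17)    [17 ≡ 1 mod 8 ⇒ (2 / 17) = +1]
  = -(17 / 3)    [QR: 17 ≡ 1 mod 4, sign kept]
  = -(2 / 3)    [17 ≡ 2 mod 3]
  = (1 / 3)    [3 ≡ 3 mod 8 ⇒ (2 / 3) = -1]
  = 1    [(1 / 3) = 1]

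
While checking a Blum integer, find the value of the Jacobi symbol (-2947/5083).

Reduce the numerator: -2947 ≡ 2136 (mod 5083), so (-2947/5083) = (2136/5083).
Factor out 2: 2136 = 2^3·267. Since 5083 ≡ 3 (mod 8), (2/5083) = -1, and (2/5083)^3 = -1. Now have -(267/5083).
Both 267 ≡ 3 and 5083 ≡ 3 (mod 4), so reciprocity gives (267/5083) = -(5083/267). Reduce: 5083 ≡ 10 (mod 267). Now have (10/267).
Factor out 2: 10 = 2·5. Since 267 ≡ 3 (mod 8), (2/267) = -1. Now have -(5/267).
5 ≡ 1 (mod 4), so quadratic reciprocity gives (5/267) = (267/5). Reduce: 267 ≡ 2 (mod 5). Now have -(2/5).
Factor out 2: 2 = 2. Since 5 ≡ 5 (mod 8), (2/5) = -1. Now have (1/5).
(1/5) = 1. Collecting the sign factors: 1.

1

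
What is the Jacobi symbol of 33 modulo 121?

33 ≡ 1 (mod 4), so quadratic reciprocity gives (33|121) = (121|33). Reduce: 121 ≡ 22 (mod 33). Now have (22|33).
Factor out 2: 22 = 2·11. Since 33 ≡ 1 (mod 8), (2|33) = +1. Now have (11|33).
33 ≡ 1 (mod 4), so quadratic reciprocity gives (11|33) = (33|11). Reduce: 33 ≡ 0 (mod 11). Now have (0|11).
The numerator is now 0 with denominator 11 > 1: the symbol is 0.

0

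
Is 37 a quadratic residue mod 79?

no

37 ≡ 1 (mod 4), so quadratic reciprocity gives (37|79) = (79|37). Reduce: 79 ≡ 5 (mod 37). Now have (5|37).
5 ≡ 1 (mod 4), so quadratic reciprocity gives (5|37) = (37|5). Reduce: 37 ≡ 2 (mod 5). Now have (2|5).
Factor out 2: 2 = 2. Since 5 ≡ 5 (mod 8), (2|5) = -1. Now have -(1|5).
(1|5) = 1. Collecting the sign factors: -1.
(37|79) = -1, and 79 is prime, so 37 is not a quadratic residue mod 79.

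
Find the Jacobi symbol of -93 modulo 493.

Reduce the numerator: -93 ≡ 400 (mod 493), so (-93/493) = (400/493).
Factor out 2: 400 = 2^4·25. Since 493 ≡ 5 (mod 8), (2/493) = -1, and (2/493)^4 = +1. Now have (25/493).
25 ≡ 1 (mod 4), so quadratic reciprocity gives (25/493) = (493/25). Reduce: 493 ≡ 18 (mod 25). Now have (18/25).
Factor out 2: 18 = 2·9. Since 25 ≡ 1 (mod 8), (2/25) = +1. Now have (9/25).
9 ≡ 1 (mod 4), so quadratic reciprocity gives (9/25) = (25/9). Reduce: 25 ≡ 7 (mod 9). Now have (7/9).
9 ≡ 1 (mod 4), so quadratic reciprocity gives (7/9) = (9/7). Reduce: 9 ≡ 2 (mod 7). Now have (2/7).
Factor out 2: 2 = 2. Since 7 ≡ 7 (mod 8), (2/7) = +1. Now have (1/7).
(1/7) = 1. Collecting the sign factors: 1.

1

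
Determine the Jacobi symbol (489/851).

489 ≡ 1 (mod 4), so quadratic reciprocity gives (489/851) = (851/489). Reduce: 851 ≡ 362 (mod 489). Now have (362/489).
Factor out 2: 362 = 2·181. Since 489 ≡ 1 (mod 8), (2/489) = +1. Now have (181/489).
181 ≡ 1 (mod 4), so quadratic reciprocity gives (181/489) = (489/181). Reduce: 489 ≡ 127 (mod 181). Now have (127/181).
181 ≡ 1 (mod 4), so quadratic reciprocity gives (127/181) = (181/127). Reduce: 181 ≡ 54 (mod 127). Now have (54/127).
Factor out 2: 54 = 2·27. Since 127 ≡ 7 (mod 8), (2/127) = +1. Now have (27/127).
Both 27 ≡ 3 and 127 ≡ 3 (mod 4), so reciprocity gives (27/127) = -(127/27). Reduce: 127 ≡ 19 (mod 27). Now have -(19/27).
Both 19 ≡ 3 and 27 ≡ 3 (mod 4), so reciprocity gives (19/27) = -(27/19). Reduce: 27 ≡ 8 (mod 19). Now have (8/19).
Factor out 2: 8 = 2^3. Since 19 ≡ 3 (mod 8), (2/19) = -1, and (2/19)^3 = -1. Now have -(1/19).
(1/19) = 1. Collecting the sign factors: -1.

-1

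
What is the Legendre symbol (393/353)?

-1

(393/353)
  = (40/353)    [393 ≡ 40 mod 353]
  = (5/353)    [353 ≡ 1 mod 8 ⇒ (2/353)^3 = +1]
  = (353/5)    [QR: 5 ≡ 1 mod 4, sign kept]
  = (3/5)    [353 ≡ 3 mod 5]
  = (5/3)    [QR: 5 ≡ 1 mod 4, sign kept]
  = (2/3)    [5 ≡ 2 mod 3]
  = -(1/3)    [3 ≡ 3 mod 8 ⇒ (2/3) = -1]
  = -1    [(1/3) = 1]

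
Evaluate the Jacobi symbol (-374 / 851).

-1

Reduce the numerator: -374 ≡ 477 (mod 851), so (-374 / 851) = (477 / 851).
477 ≡ 1 (mod 4), so quadratic reciprocity gives (477 / 851) = (851 / 477). Reduce: 851 ≡ 374 (mod 477). Now have (374 / 477).
Factor out 2: 374 = 2·187. Since 477 ≡ 5 (mod 8), (2 / 477) = -1. Now have -(187 / 477).
477 ≡ 1 (mod 4), so quadratic reciprocity gives (187 / 477) = (477 / 187). Reduce: 477 ≡ 103 (mod 187). Now have -(103 / 187).
Both 103 ≡ 3 and 187 ≡ 3 (mod 4), so reciprocity gives (103 / 187) = -(187 / 103). Reduce: 187 ≡ 84 (mod 103). Now have (84 / 103).
Factor out 2: 84 = 2^2·21. Since 103 ≡ 7 (mod 8), (2 / 103) = +1, and (2 / 103)^2 = +1. Now have (21 / 103).
21 ≡ 1 (mod 4), so quadratic reciprocity gives (21 / 103) = (103 / 21). Reduce: 103 ≡ 19 (mod 21). Now have (19 / 21).
21 ≡ 1 (mod 4), so quadratic reciprocity gives (19 / 21) = (21 / 19). Reduce: 21 ≡ 2 (mod 19). Now have (2 / 19).
Factor out 2: 2 = 2. Since 19 ≡ 3 (mod 8), (2 / 19) = -1. Now have -(1 / 19).
(1 / 19) = 1. Collecting the sign factors: -1.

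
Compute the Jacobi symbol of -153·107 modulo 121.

By multiplicativity, (-153·107 / 121) = (-153 / 121)·(107 / 121).
First factor (-153 / 121):
Reduce the numerator: -153 ≡ 89 (mod 121), so (-153 / 121) = (89 / 121).
89 ≡ 1 (mod 4), so quadratic reciprocity gives (89 / 121) = (121 / 89). Reduce: 121 ≡ 32 (mod 89). Now have (32 / 89).
Factor out 2: 32 = 2^5. Since 89 ≡ 1 (mod 8), (2 / 89) = +1, and (2 / 89)^5 = +1. Now have (1 / 89).
(1 / 89) = 1. Collecting the sign factors: 1.
Second factor (107 / 121):
121 ≡ 1 (mod 4), so quadratic reciprocity gives (107 / 121) = (121 / 107). Reduce: 121 ≡ 14 (mod 107). Now have (14 / 107).
Factor out 2: 14 = 2·7. Since 107 ≡ 3 (mod 8), (2 / 107) = -1. Now have -(7 / 107).
Both 7 ≡ 3 and 107 ≡ 3 (mod 4), so reciprocity gives (7 / 107) = -(107 / 7). Reduce: 107 ≡ 2 (mod 7). Now have (2 / 7).
Factor out 2: 2 = 2. Since 7 ≡ 7 (mod 8), (2 / 7) = +1. Now have (1 / 7).
(1 / 7) = 1. Collecting the sign factors: 1.
Product: (1)·(1) = 1.

1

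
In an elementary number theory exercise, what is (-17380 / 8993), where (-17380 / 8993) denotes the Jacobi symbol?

-1

(-17380 / 8993)
  = (17380 / 8993)    [8993 ≡ 1 mod 4 ⇒ (-1 / 8993) = +1]
  = (8387 / 8993)    [17380 ≡ 8387 mod 8993]
  = (8993 / 8387)    [QR: 8993 ≡ 1 mod 4, sign kept]
  = (606 / 8387)    [8993 ≡ 606 mod 8387]
  = -(303 / 8387)    [8387 ≡ 3 mod 8 ⇒ (2 / 8387) = -1]
  = (8387 / 303)    [QR: both ≡ 3 mod 4, sign flips]
  = (206 / 303)    [8387 ≡ 206 mod 303]
  = (103 / 303)    [303 ≡ 7 mod 8 ⇒ (2 / 303) = +1]
  = -(303 / 103)    [QR: both ≡ 3 mod 4, sign flips]
  = -(97 / 103)    [303 ≡ 97 mod 103]
  = -(103 / 97)    [QR: 97 ≡ 1 mod 4, sign kept]
  = -(6 / 97)    [103 ≡ 6 mod 97]
  = -(3 / 97)    [97 ≡ 1 mod 8 ⇒ (2 / 97) = +1]
  = -(97 / 3)    [QR: 97 ≡ 1 mod 4, sign kept]
  = -(1 / 3)    [97 ≡ 1 mod 3]
  = -1    [(1 / 3) = 1]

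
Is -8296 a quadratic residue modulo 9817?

yes

(-8296/9817)
  = (8296/9817)    [9817 ≡ 1 mod 4 ⇒ (-1/9817) = +1]
  = (1037/9817)    [9817 ≡ 1 mod 8 ⇒ (2/9817)^3 = +1]
  = (9817/1037)    [QR: 1037 ≡ 1 mod 4, sign kept]
  = (484/1037)    [9817 ≡ 484 mod 1037]
  = (121/1037)    [1037 ≡ 5 mod 8 ⇒ (2/1037)^2 = +1]
  = (1037/121)    [QR: 121 ≡ 1 mod 4, sign kept]
  = (69/121)    [1037 ≡ 69 mod 121]
  = (121/69)    [QR: 69 ≡ 1 mod 4, sign kept]
  = (52/69)    [121 ≡ 52 mod 69]
  = (13/69)    [69 ≡ 5 mod 8 ⇒ (2/69)^2 = +1]
  = (69/13)    [QR: 13 ≡ 1 mod 4, sign kept]
  = (4/13)    [69 ≡ 4 mod 13]
  = (1/13)    [13 ≡ 5 mod 8 ⇒ (2/13)^2 = +1]
  = 1    [(1/13) = 1]
The Legendre symbol is 1, so x^2 ≡ -8296 (mod 9817) has solution.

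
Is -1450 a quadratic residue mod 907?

Reduce the numerator: -1450 ≡ 364 (mod 907), so (-1450/907) = (364/907).
Factor out 2: 364 = 2^2·91. Since 907 ≡ 3 (mod 8), (2/907) = -1, and (2/907)^2 = +1. Now have (91/907).
Both 91 ≡ 3 and 907 ≡ 3 (mod 4), so reciprocity gives (91/907) = -(907/91). Reduce: 907 ≡ 88 (mod 91). Now have -(88/91).
Factor out 2: 88 = 2^3·11. Since 91 ≡ 3 (mod 8), (2/91) = -1, and (2/91)^3 = -1. Now have (11/91).
Both 11 ≡ 3 and 91 ≡ 3 (mod 4), so reciprocity gives (11/91) = -(91/11). Reduce: 91 ≡ 3 (mod 11). Now have -(3/11).
Both 3 ≡ 3 and 11 ≡ 3 (mod 4), so reciprocity gives (3/11) = -(11/3). Reduce: 11 ≡ 2 (mod 3). Now have (2/3).
Factor out 2: 2 = 2. Since 3 ≡ 3 (mod 8), (2/3) = -1. Now have -(1/3).
(1/3) = 1. Collecting the sign factors: -1.
The Legendre symbol is -1, so x^2 ≡ -1450 (mod 907) has no solution.

no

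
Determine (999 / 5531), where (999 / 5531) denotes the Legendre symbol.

-1

(999 / 5531)
  = -(5531 / 999)    [QR: both ≡ 3 mod 4, sign flips]
  = -(536 / 999)    [5531 ≡ 536 mod 999]
  = -(67 / 999)    [999 ≡ 7 mod 8 ⇒ (2 / 999)^3 = +1]
  = (999 / 67)    [QR: both ≡ 3 mod 4, sign flips]
  = (61 / 67)    [999 ≡ 61 mod 67]
  = (67 / 61)    [QR: 61 ≡ 1 mod 4, sign kept]
  = (6 / 61)    [67 ≡ 6 mod 61]
  = -(3 / 61)    [61 ≡ 5 mod 8 ⇒ (2 / 61) = -1]
  = -(61 / 3)    [QR: 61 ≡ 1 mod 4, sign kept]
  = -(1 / 3)    [61 ≡ 1 mod 3]
  = -1    [(1 / 3) = 1]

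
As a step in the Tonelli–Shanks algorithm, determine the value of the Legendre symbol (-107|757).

-1

Reduce the numerator: -107 ≡ 650 (mod 757), so (-107|757) = (650|757).
Factor out 2: 650 = 2·325. Since 757 ≡ 5 (mod 8), (2|757) = -1. Now have -(325|757).
325 ≡ 1 (mod 4), so quadratic reciprocity gives (325|757) = (757|325). Reduce: 757 ≡ 107 (mod 325). Now have -(107|325).
325 ≡ 1 (mod 4), so quadratic reciprocity gives (107|325) = (325|107). Reduce: 325 ≡ 4 (mod 107). Now have -(4|107).
Factor out 2: 4 = 2^2. Since 107 ≡ 3 (mod 8), (2|107) = -1, and (2|107)^2 = +1. Now have -(1|107).
(1|107) = 1. Collecting the sign factors: -1.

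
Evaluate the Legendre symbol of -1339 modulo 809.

(-1339|809)
  = (279|809)    [-1339 ≡ 279 mod 809]
  = (809|279)    [QR: 809 ≡ 1 mod 4, sign kept]
  = (251|279)    [809 ≡ 251 mod 279]
  = -(279|251)    [QR: both ≡ 3 mod 4, sign flips]
  = -(28|251)    [279 ≡ 28 mod 251]
  = -(7|251)    [251 ≡ 3 mod 8 ⇒ (2|251)^2 = +1]
  = (251|7)    [QR: both ≡ 3 mod 4, sign flips]
  = (6|7)    [251 ≡ 6 mod 7]
  = (3|7)    [7 ≡ 7 mod 8 ⇒ (2|7) = +1]
  = -(7|3)    [QR: both ≡ 3 mod 4, sign flips]
  = -(1|3)    [7 ≡ 1 mod 3]
  = -1    [(1|3) = 1]

-1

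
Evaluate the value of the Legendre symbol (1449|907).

-1

Reduce the numerator: 1449 ≡ 542 (mod 907), so (1449|907) = (542|907).
Factor out 2: 542 = 2·271. Since 907 ≡ 3 (mod 8), (2|907) = -1. Now have -(271|907).
Both 271 ≡ 3 and 907 ≡ 3 (mod 4), so reciprocity gives (271|907) = -(907|271). Reduce: 907 ≡ 94 (mod 271). Now have (94|271).
Factor out 2: 94 = 2·47. Since 271 ≡ 7 (mod 8), (2|271) = +1. Now have (47|271).
Both 47 ≡ 3 and 271 ≡ 3 (mod 4), so reciprocity gives (47|271) = -(271|47). Reduce: 271 ≡ 36 (mod 47). Now have -(36|47).
Factor out 2: 36 = 2^2·9. Since 47 ≡ 7 (mod 8), (2|47) = +1, and (2|47)^2 = +1. Now have -(9|47).
9 ≡ 1 (mod 4), so quadratic reciprocity gives (9|47) = (47|9). Reduce: 47 ≡ 2 (mod 9). Now have -(2|9).
Factor out 2: 2 = 2. Since 9 ≡ 1 (mod 8), (2|9) = +1. Now have -(1|9).
(1|9) = 1. Collecting the sign factors: -1.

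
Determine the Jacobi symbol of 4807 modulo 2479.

Reduce the numerator: 4807 ≡ 2328 (mod 2479), so (4807/2479) = (2328/2479).
Factor out 2: 2328 = 2^3·291. Since 2479 ≡ 7 (mod 8), (2/2479) = +1, and (2/2479)^3 = +1. Now have (291/2479).
Both 291 ≡ 3 and 2479 ≡ 3 (mod 4), so reciprocity gives (291/2479) = -(2479/291). Reduce: 2479 ≡ 151 (mod 291). Now have -(151/291).
Both 151 ≡ 3 and 291 ≡ 3 (mod 4), so reciprocity gives (151/291) = -(291/151). Reduce: 291 ≡ 140 (mod 151). Now have (140/151).
Factor out 2: 140 = 2^2·35. Since 151 ≡ 7 (mod 8), (2/151) = +1, and (2/151)^2 = +1. Now have (35/151).
Both 35 ≡ 3 and 151 ≡ 3 (mod 4), so reciprocity gives (35/151) = -(151/35). Reduce: 151 ≡ 11 (mod 35). Now have -(11/35).
Both 11 ≡ 3 and 35 ≡ 3 (mod 4), so reciprocity gives (11/35) = -(35/11). Reduce: 35 ≡ 2 (mod 11). Now have (2/11).
Factor out 2: 2 = 2. Since 11 ≡ 3 (mod 8), (2/11) = -1. Now have -(1/11).
(1/11) = 1. Collecting the sign factors: -1.

-1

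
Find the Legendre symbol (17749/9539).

Reduce the numerator: 17749 ≡ 8210 (mod 9539), so (17749/9539) = (8210/9539).
Factor out 2: 8210 = 2·4105. Since 9539 ≡ 3 (mod 8), (2/9539) = -1. Now have -(4105/9539).
4105 ≡ 1 (mod 4), so quadratic reciprocity gives (4105/9539) = (9539/4105). Reduce: 9539 ≡ 1329 (mod 4105). Now have -(1329/4105).
1329 ≡ 1 (mod 4), so quadratic reciprocity gives (1329/4105) = (4105/1329). Reduce: 4105 ≡ 118 (mod 1329). Now have -(118/1329).
Factor out 2: 118 = 2·59. Since 1329 ≡ 1 (mod 8), (2/1329) = +1. Now have -(59/1329).
1329 ≡ 1 (mod 4), so quadratic reciprocity gives (59/1329) = (1329/59). Reduce: 1329 ≡ 31 (mod 59). Now have -(31/59).
Both 31 ≡ 3 and 59 ≡ 3 (mod 4), so reciprocity gives (31/59) = -(59/31). Reduce: 59 ≡ 28 (mod 31). Now have (28/31).
Factor out 2: 28 = 2^2·7. Since 31 ≡ 7 (mod 8), (2/31) = +1, and (2/31)^2 = +1. Now have (7/31).
Both 7 ≡ 3 and 31 ≡ 3 (mod 4), so reciprocity gives (7/31) = -(31/7). Reduce: 31 ≡ 3 (mod 7). Now have -(3/7).
Both 3 ≡ 3 and 7 ≡ 3 (mod 4), so reciprocity gives (3/7) = -(7/3). Reduce: 7 ≡ 1 (mod 3). Now have (1/3).
(1/3) = 1. Collecting the sign factors: 1.

1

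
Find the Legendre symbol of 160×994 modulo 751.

-1

By multiplicativity, (160·994|751) = (160|751)·(994|751).
First factor (160|751):
Factor out 2: 160 = 2^5·5. Since 751 ≡ 7 (mod 8), (2|751) = +1, and (2|751)^5 = +1. Now have (5|751).
5 ≡ 1 (mod 4), so quadratic reciprocity gives (5|751) = (751|5). Reduce: 751 ≡ 1 (mod 5). Now have (1|5).
(1|5) = 1. Collecting the sign factors: 1.
Second factor (994|751):
Reduce the numerator: 994 ≡ 243 (mod 751), so (994|751) = (243|751).
Both 243 ≡ 3 and 751 ≡ 3 (mod 4), so reciprocity gives (243|751) = -(751|243). Reduce: 751 ≡ 22 (mod 243). Now have -(22|243).
Factor out 2: 22 = 2·11. Since 243 ≡ 3 (mod 8), (2|243) = -1. Now have (11|243).
Both 11 ≡ 3 and 243 ≡ 3 (mod 4), so reciprocity gives (11|243) = -(243|11). Reduce: 243 ≡ 1 (mod 11). Now have -(1|11).
(1|11) = 1. Collecting the sign factors: -1.
Product: (1)·(-1) = -1.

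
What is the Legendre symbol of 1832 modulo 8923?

Factor out 2: 1832 = 2^3·229. Since 8923 ≡ 3 (mod 8), (2/8923) = -1, and (2/8923)^3 = -1. Now have -(229/8923).
229 ≡ 1 (mod 4), so quadratic reciprocity gives (229/8923) = (8923/229). Reduce: 8923 ≡ 221 (mod 229). Now have -(221/229).
221 ≡ 1 (mod 4), so quadratic reciprocity gives (221/229) = (229/221). Reduce: 229 ≡ 8 (mod 221). Now have -(8/221).
Factor out 2: 8 = 2^3. Since 221 ≡ 5 (mod 8), (2/221) = -1, and (2/221)^3 = -1. Now have (1/221).
(1/221) = 1. Collecting the sign factors: 1.

1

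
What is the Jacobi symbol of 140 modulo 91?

Reduce the numerator: 140 ≡ 49 (mod 91), so (140/91) = (49/91).
49 ≡ 1 (mod 4), so quadratic reciprocity gives (49/91) = (91/49). Reduce: 91 ≡ 42 (mod 49). Now have (42/49).
Factor out 2: 42 = 2·21. Since 49 ≡ 1 (mod 8), (2/49) = +1. Now have (21/49).
21 ≡ 1 (mod 4), so quadratic reciprocity gives (21/49) = (49/21). Reduce: 49 ≡ 7 (mod 21). Now have (7/21).
21 ≡ 1 (mod 4), so quadratic reciprocity gives (7/21) = (21/7). Reduce: 21 ≡ 0 (mod 7). Now have (0/7).
The numerator is now 0 with denominator 7 > 1: the symbol is 0.

0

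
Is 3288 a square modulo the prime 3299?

no

(3288/3299)
  = -(411/3299)    [3299 ≡ 3 mod 8 ⇒ (2/3299)^3 = -1]
  = (3299/411)    [QR: both ≡ 3 mod 4, sign flips]
  = (11/411)    [3299 ≡ 11 mod 411]
  = -(411/11)    [QR: both ≡ 3 mod 4, sign flips]
  = -(4/11)    [411 ≡ 4 mod 11]
  = -(1/11)    [11 ≡ 3 mod 8 ⇒ (2/11)^2 = +1]
  = -1    [(1/11) = 1]
(3288/3299) = -1, and 3299 is prime, so 3288 is not a quadratic residue mod 3299.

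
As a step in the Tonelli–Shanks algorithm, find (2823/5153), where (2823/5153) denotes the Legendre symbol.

(2823/5153)
  = (5153/2823)    [QR: 5153 ≡ 1 mod 4, sign kept]
  = (2330/2823)    [5153 ≡ 2330 mod 2823]
  = (1165/2823)    [2823 ≡ 7 mod 8 ⇒ (2/2823) = +1]
  = (2823/1165)    [QR: 1165 ≡ 1 mod 4, sign kept]
  = (493/1165)    [2823 ≡ 493 mod 1165]
  = (1165/493)    [QR: 493 ≡ 1 mod 4, sign kept]
  = (179/493)    [1165 ≡ 179 mod 493]
  = (493/179)    [QR: 493 ≡ 1 mod 4, sign kept]
  = (135/179)    [493 ≡ 135 mod 179]
  = -(179/135)    [QR: both ≡ 3 mod 4, sign flips]
  = -(44/135)    [179 ≡ 44 mod 135]
  = -(11/135)    [135 ≡ 7 mod 8 ⇒ (2/135)^2 = +1]
  = (135/11)    [QR: both ≡ 3 mod 4, sign flips]
  = (3/11)    [135 ≡ 3 mod 11]
  = -(11/3)    [QR: both ≡ 3 mod 4, sign flips]
  = -(2/3)    [11 ≡ 2 mod 3]
  = (1/3)    [3 ≡ 3 mod 8 ⇒ (2/3) = -1]
  = 1    [(1/3) = 1]

1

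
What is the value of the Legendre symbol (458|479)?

-1

(458|479)
  = (229|479)    [479 ≡ 7 mod 8 ⇒ (2|479) = +1]
  = (479|229)    [QR: 229 ≡ 1 mod 4, sign kept]
  = (21|229)    [479 ≡ 21 mod 229]
  = (229|21)    [QR: 21 ≡ 1 mod 4, sign kept]
  = (19|21)    [229 ≡ 19 mod 21]
  = (21|19)    [QR: 21 ≡ 1 mod 4, sign kept]
  = (2|19)    [21 ≡ 2 mod 19]
  = -(1|19)    [19 ≡ 3 mod 8 ⇒ (2|19) = -1]
  = -1    [(1|19) = 1]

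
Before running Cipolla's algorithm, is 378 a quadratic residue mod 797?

no

(378/797)
  = -(189/797)    [797 ≡ 5 mod 8 ⇒ (2/797) = -1]
  = -(797/189)    [QR: 189 ≡ 1 mod 4, sign kept]
  = -(41/189)    [797 ≡ 41 mod 189]
  = -(189/41)    [QR: 41 ≡ 1 mod 4, sign kept]
  = -(25/41)    [189 ≡ 25 mod 41]
  = -(41/25)    [QR: 25 ≡ 1 mod 4, sign kept]
  = -(16/25)    [41 ≡ 16 mod 25]
  = -(1/25)    [25 ≡ 1 mod 8 ⇒ (2/25)^4 = +1]
  = -1    [(1/25) = 1]
The Legendre symbol is -1, so x^2 ≡ 378 (mod 797) has no solution.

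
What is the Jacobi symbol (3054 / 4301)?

(3054 / 4301)
  = -(1527 / 4301)    [4301 ≡ 5 mod 8 ⇒ (2 / 4301) = -1]
  = -(4301 / 1527)    [QR: 4301 ≡ 1 mod 4, sign kept]
  = -(1247 / 1527)    [4301 ≡ 1247 mod 1527]
  = (1527 / 1247)    [QR: both ≡ 3 mod 4, sign flips]
  = (280 / 1247)    [1527 ≡ 280 mod 1247]
  = (35 / 1247)    [1247 ≡ 7 mod 8 ⇒ (2 / 1247)^3 = +1]
  = -(1247 / 35)    [QR: both ≡ 3 mod 4, sign flips]
  = -(22 / 35)    [1247 ≡ 22 mod 35]
  = (11 / 35)    [35 ≡ 3 mod 8 ⇒ (2 / 35) = -1]
  = -(35 / 11)    [QR: both ≡ 3 mod 4, sign flips]
  = -(2 / 11)    [35 ≡ 2 mod 11]
  = (1 / 11)    [11 ≡ 3 mod 8 ⇒ (2 / 11) = -1]
  = 1    [(1 / 11) = 1]

1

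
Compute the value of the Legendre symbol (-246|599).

(-246|599)
  = (353|599)    [-246 ≡ 353 mod 599]
  = (599|353)    [QR: 353 ≡ 1 mod 4, sign kept]
  = (246|353)    [599 ≡ 246 mod 353]
  = (123|353)    [353 ≡ 1 mod 8 ⇒ (2|353) = +1]
  = (353|123)    [QR: 353 ≡ 1 mod 4, sign kept]
  = (107|123)    [353 ≡ 107 mod 123]
  = -(123|107)    [QR: both ≡ 3 mod 4, sign flips]
  = -(16|107)    [123 ≡ 16 mod 107]
  = -(1|107)    [107 ≡ 3 mod 8 ⇒ (2|107)^4 = +1]
  = -1    [(1|107) = 1]

-1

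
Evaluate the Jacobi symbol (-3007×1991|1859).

By multiplicativity, (-3007·1991|1859) = (-3007|1859)·(1991|1859).
First factor (-3007|1859):
(-3007|1859)
  = -(3007|1859)    [1859 ≡ 3 mod 4 ⇒ (-1|1859) = -1]
  = -(1148|1859)    [3007 ≡ 1148 mod 1859]
  = -(287|1859)    [1859 ≡ 3 mod 8 ⇒ (2|1859)^2 = +1]
  = (1859|287)    [QR: both ≡ 3 mod 4, sign flips]
  = (137|287)    [1859 ≡ 137 mod 287]
  = (287|137)    [QR: 137 ≡ 1 mod 4, sign kept]
  = (13|137)    [287 ≡ 13 mod 137]
  = (137|13)    [QR: 13 ≡ 1 mod 4, sign kept]
  = (7|13)    [137 ≡ 7 mod 13]
  = (13|7)    [QR: 13 ≡ 1 mod 4, sign kept]
  = (6|7)    [13 ≡ 6 mod 7]
  = (3|7)    [7 ≡ 7 mod 8 ⇒ (2|7) = +1]
  = -(7|3)    [QR: both ≡ 3 mod 4, sign flips]
  = -(1|3)    [7 ≡ 1 mod 3]
  = -1    [(1|3) = 1]
Second factor (1991|1859):
(1991|1859)
  = (132|1859)    [1991 ≡ 132 mod 1859]
  = (33|1859)    [1859 ≡ 3 mod 8 ⇒ (2|1859)^2 = +1]
  = (1859|33)    [QR: 33 ≡ 1 mod 4, sign kept]
  = (11|33)    [1859 ≡ 11 mod 33]
  = (33|11)    [QR: 33 ≡ 1 mod 4, sign kept]
  = (0|11)    [33 ≡ 0 mod 11]
  = 0    [numerator 0, gcd > 1]
Product: (-1)·(0) = 0.

0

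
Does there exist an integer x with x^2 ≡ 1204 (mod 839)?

yes

Reduce the numerator: 1204 ≡ 365 (mod 839), so (1204/839) = (365/839).
365 ≡ 1 (mod 4), so quadratic reciprocity gives (365/839) = (839/365). Reduce: 839 ≡ 109 (mod 365). Now have (109/365).
109 ≡ 1 (mod 4), so quadratic reciprocity gives (109/365) = (365/109). Reduce: 365 ≡ 38 (mod 109). Now have (38/109).
Factor out 2: 38 = 2·19. Since 109 ≡ 5 (mod 8), (2/109) = -1. Now have -(19/109).
109 ≡ 1 (mod 4), so quadratic reciprocity gives (19/109) = (109/19). Reduce: 109 ≡ 14 (mod 19). Now have -(14/19).
Factor out 2: 14 = 2·7. Since 19 ≡ 3 (mod 8), (2/19) = -1. Now have (7/19).
Both 7 ≡ 3 and 19 ≡ 3 (mod 4), so reciprocity gives (7/19) = -(19/7). Reduce: 19 ≡ 5 (mod 7). Now have -(5/7).
5 ≡ 1 (mod 4), so quadratic reciprocity gives (5/7) = (7/5). Reduce: 7 ≡ 2 (mod 5). Now have -(2/5).
Factor out 2: 2 = 2. Since 5 ≡ 5 (mod 8), (2/5) = -1. Now have (1/5).
(1/5) = 1. Collecting the sign factors: 1.
The Legendre symbol is 1, so x^2 ≡ 1204 (mod 839) has solution.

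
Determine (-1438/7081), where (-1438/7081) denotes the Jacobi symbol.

1

(-1438/7081)
  = (5643/7081)    [-1438 ≡ 5643 mod 7081]
  = (7081/5643)    [QR: 7081 ≡ 1 mod 4, sign kept]
  = (1438/5643)    [7081 ≡ 1438 mod 5643]
  = -(719/5643)    [5643 ≡ 3 mod 8 ⇒ (2/5643) = -1]
  = (5643/719)    [QR: both ≡ 3 mod 4, sign flips]
  = (610/719)    [5643 ≡ 610 mod 719]
  = (305/719)    [719 ≡ 7 mod 8 ⇒ (2/719) = +1]
  = (719/305)    [QR: 305 ≡ 1 mod 4, sign kept]
  = (109/305)    [719 ≡ 109 mod 305]
  = (305/109)    [QR: 109 ≡ 1 mod 4, sign kept]
  = (87/109)    [305 ≡ 87 mod 109]
  = (109/87)    [QR: 109 ≡ 1 mod 4, sign kept]
  = (22/87)    [109 ≡ 22 mod 87]
  = (11/87)    [87 ≡ 7 mod 8 ⇒ (2/87) = +1]
  = -(87/11)    [QR: both ≡ 3 mod 4, sign flips]
  = -(10/11)    [87 ≡ 10 mod 11]
  = (5/11)    [11 ≡ 3 mod 8 ⇒ (2/11) = -1]
  = (11/5)    [QR: 5 ≡ 1 mod 4, sign kept]
  = (1/5)    [11 ≡ 1 mod 5]
  = 1    [(1/5) = 1]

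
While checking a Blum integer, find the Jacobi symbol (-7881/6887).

0

(-7881/6887)
  = (5893/6887)    [-7881 ≡ 5893 mod 6887]
  = (6887/5893)    [QR: 5893 ≡ 1 mod 4, sign kept]
  = (994/5893)    [6887 ≡ 994 mod 5893]
  = -(497/5893)    [5893 ≡ 5 mod 8 ⇒ (2/5893) = -1]
  = -(5893/497)    [QR: 497 ≡ 1 mod 4, sign kept]
  = -(426/497)    [5893 ≡ 426 mod 497]
  = -(213/497)    [497 ≡ 1 mod 8 ⇒ (2/497) = +1]
  = -(497/213)    [QR: 213 ≡ 1 mod 4, sign kept]
  = -(71/213)    [497 ≡ 71 mod 213]
  = -(213/71)    [QR: 213 ≡ 1 mod 4, sign kept]
  = -(0/71)    [213 ≡ 0 mod 71]
  = 0    [numerator 0, gcd > 1]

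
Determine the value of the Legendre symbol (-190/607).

Reduce the numerator: -190 ≡ 417 (mod 607), so (-190/607) = (417/607).
417 ≡ 1 (mod 4), so quadratic reciprocity gives (417/607) = (607/417). Reduce: 607 ≡ 190 (mod 417). Now have (190/417).
Factor out 2: 190 = 2·95. Since 417 ≡ 1 (mod 8), (2/417) = +1. Now have (95/417).
417 ≡ 1 (mod 4), so quadratic reciprocity gives (95/417) = (417/95). Reduce: 417 ≡ 37 (mod 95). Now have (37/95).
37 ≡ 1 (mod 4), so quadratic reciprocity gives (37/95) = (95/37). Reduce: 95 ≡ 21 (mod 37). Now have (21/37).
21 ≡ 1 (mod 4), so quadratic reciprocity gives (21/37) = (37/21). Reduce: 37 ≡ 16 (mod 21). Now have (16/21).
Factor out 2: 16 = 2^4. Since 21 ≡ 5 (mod 8), (2/21) = -1, and (2/21)^4 = +1. Now have (1/21).
(1/21) = 1. Collecting the sign factors: 1.

1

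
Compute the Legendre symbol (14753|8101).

-1

(14753|8101)
  = (6652|8101)    [14753 ≡ 6652 mod 8101]
  = (1663|8101)    [8101 ≡ 5 mod 8 ⇒ (2|8101)^2 = +1]
  = (8101|1663)    [QR: 8101 ≡ 1 mod 4, sign kept]
  = (1449|1663)    [8101 ≡ 1449 mod 1663]
  = (1663|1449)    [QR: 1449 ≡ 1 mod 4, sign kept]
  = (214|1449)    [1663 ≡ 214 mod 1449]
  = (107|1449)    [1449 ≡ 1 mod 8 ⇒ (2|1449) = +1]
  = (1449|107)    [QR: 1449 ≡ 1 mod 4, sign kept]
  = (58|107)    [1449 ≡ 58 mod 107]
  = -(29|107)    [107 ≡ 3 mod 8 ⇒ (2|107) = -1]
  = -(107|29)    [QR: 29 ≡ 1 mod 4, sign kept]
  = -(20|29)    [107 ≡ 20 mod 29]
  = -(5|29)    [29 ≡ 5 mod 8 ⇒ (2|29)^2 = +1]
  = -(29|5)    [QR: 5 ≡ 1 mod 4, sign kept]
  = -(4|5)    [29 ≡ 4 mod 5]
  = -(1|5)    [5 ≡ 5 mod 8 ⇒ (2|5)^2 = +1]
  = -1    [(1|5) = 1]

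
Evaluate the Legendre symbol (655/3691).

Both 655 ≡ 3 and 3691 ≡ 3 (mod 4), so reciprocity gives (655/3691) = -(3691/655). Reduce: 3691 ≡ 416 (mod 655). Now have -(416/655).
Factor out 2: 416 = 2^5·13. Since 655 ≡ 7 (mod 8), (2/655) = +1, and (2/655)^5 = +1. Now have -(13/655).
13 ≡ 1 (mod 4), so quadratic reciprocity gives (13/655) = (655/13). Reduce: 655 ≡ 5 (mod 13). Now have -(5/13).
5 ≡ 1 (mod 4), so quadratic reciprocity gives (5/13) = (13/5). Reduce: 13 ≡ 3 (mod 5). Now have -(3/5).
5 ≡ 1 (mod 4), so quadratic reciprocity gives (3/5) = (5/3). Reduce: 5 ≡ 2 (mod 3). Now have -(2/3).
Factor out 2: 2 = 2. Since 3 ≡ 3 (mod 8), (2/3) = -1. Now have (1/3).
(1/3) = 1. Collecting the sign factors: 1.

1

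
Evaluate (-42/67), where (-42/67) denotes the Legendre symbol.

Reduce the numerator: -42 ≡ 25 (mod 67), so (-42/67) = (25/67).
25 ≡ 1 (mod 4), so quadratic reciprocity gives (25/67) = (67/25). Reduce: 67 ≡ 17 (mod 25). Now have (17/25).
17 ≡ 1 (mod 4), so quadratic reciprocity gives (17/25) = (25/17). Reduce: 25 ≡ 8 (mod 17). Now have (8/17).
Factor out 2: 8 = 2^3. Since 17 ≡ 1 (mod 8), (2/17) = +1, and (2/17)^3 = +1. Now have (1/17).
(1/17) = 1. Collecting the sign factors: 1.

1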